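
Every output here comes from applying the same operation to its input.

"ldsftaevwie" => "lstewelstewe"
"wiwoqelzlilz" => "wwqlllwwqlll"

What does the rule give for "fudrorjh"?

The transformation: keep every other character starting from the first (positions 1st, 3rd, 5th, ...), then write the whole string twice.
On "fudrorjh": the first step gives "fdoj", and the second then gives "fdojfdoj".

fdojfdoj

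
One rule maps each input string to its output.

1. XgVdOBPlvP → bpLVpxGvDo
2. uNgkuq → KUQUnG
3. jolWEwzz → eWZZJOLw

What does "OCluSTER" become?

sterocLU

The transformation: flip the case of every letter, then swap the front and back halves of the string.
For "OCluSTER", step one produces "ocLUster"; step two turns that into "sterocLU".
(Check on "uNgkuq": → "UnGKUQ" → "KUQUnG" ✓)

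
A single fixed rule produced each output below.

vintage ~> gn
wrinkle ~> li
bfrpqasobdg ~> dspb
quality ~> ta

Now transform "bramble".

la

The rule is to reverse the string, then keep one character in every 3, starting at position 2 (positions 2nd, 5th, 8th, ...).
Applying both steps to "bramble": "elbmarb", then "la".
(Check on "wrinkle": → "elknirw" → "li" ✓)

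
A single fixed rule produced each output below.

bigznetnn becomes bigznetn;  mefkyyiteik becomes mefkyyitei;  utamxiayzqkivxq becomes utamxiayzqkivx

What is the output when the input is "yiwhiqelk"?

yiwhiqel

In each case the input is transformed by: delete the last character.
Doing the same to "yiwhiqelk": "yiwhiqel".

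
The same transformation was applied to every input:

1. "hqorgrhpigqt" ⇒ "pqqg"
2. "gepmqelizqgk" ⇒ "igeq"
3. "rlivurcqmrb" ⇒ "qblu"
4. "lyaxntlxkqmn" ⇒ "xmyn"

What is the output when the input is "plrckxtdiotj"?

dtlk

Rule — keep one character in every 3, starting at position 2 (positions 2nd, 5th, 8th, ...), then swap the front and back halves of the string.
For "plrckxtdiotj" the result is "dtlk".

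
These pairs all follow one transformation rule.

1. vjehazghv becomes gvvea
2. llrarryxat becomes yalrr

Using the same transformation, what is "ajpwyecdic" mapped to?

Rule — keep every other character starting from the first (positions 1st, 3rd, 5th, ...), then move the first 3 characters to the end (rotate left by 3).
For "ajpwyecdic", step one produces "apyci"; step two turns that into "ciapy".

ciapy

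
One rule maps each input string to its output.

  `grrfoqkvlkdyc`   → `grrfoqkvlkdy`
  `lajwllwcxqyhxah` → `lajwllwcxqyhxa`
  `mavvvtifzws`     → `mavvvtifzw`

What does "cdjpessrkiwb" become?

The transformation: delete the last character.
Doing the same to "cdjpessrkiwb": "cdjpessrkiw".

cdjpessrkiw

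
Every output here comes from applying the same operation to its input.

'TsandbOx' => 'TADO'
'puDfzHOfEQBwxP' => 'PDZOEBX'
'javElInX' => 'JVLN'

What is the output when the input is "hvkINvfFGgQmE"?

Looking at the pairs, the operation is to keep every other character starting from the first (positions 1st, 3rd, 5th, ...), then convert every letter to uppercase.
Starting from "hvkINvfFGgQmE": after the first operation, "hkNfGQE"; after the second, "HKNFGQE".

HKNFGQE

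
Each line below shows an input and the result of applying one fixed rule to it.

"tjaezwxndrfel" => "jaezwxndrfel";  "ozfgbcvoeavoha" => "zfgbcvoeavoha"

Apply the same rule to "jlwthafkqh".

Each output is the input with this applied: delete the first character.
So "jlwthafkqh" becomes "lwthafkqh".

lwthafkqh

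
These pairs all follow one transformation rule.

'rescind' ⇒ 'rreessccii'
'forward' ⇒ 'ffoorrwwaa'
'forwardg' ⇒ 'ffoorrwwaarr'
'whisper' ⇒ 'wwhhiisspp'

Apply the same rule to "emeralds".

eemmeerraall

Looking at the pairs, the operation is to delete the last 2 characters, then double every character.
"emeralds" → "emeral" → "eemmeerraall".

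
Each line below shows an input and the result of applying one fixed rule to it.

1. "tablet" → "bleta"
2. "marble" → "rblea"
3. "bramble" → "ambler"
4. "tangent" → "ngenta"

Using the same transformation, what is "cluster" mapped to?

The transformation: delete the first character, then move the first character to the end.
Starting from "cluster": after the first operation, "luster"; after the second, "usterl".

usterl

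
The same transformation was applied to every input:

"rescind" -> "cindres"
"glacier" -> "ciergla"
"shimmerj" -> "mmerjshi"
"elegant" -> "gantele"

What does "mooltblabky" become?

ltblabkymoo

Each output is the input with this applied: move the first 3 characters to the end (rotate left by 3).
For "mooltblabky" the result is "ltblabkymoo".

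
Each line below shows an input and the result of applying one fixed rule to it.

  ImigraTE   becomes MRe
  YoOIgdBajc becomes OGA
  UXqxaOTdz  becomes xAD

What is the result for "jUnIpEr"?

Looking at the pairs, the operation is to flip the case of every letter, then keep one character in every 3, starting at position 2 (positions 2nd, 5th, 8th, ...).
Doing the same to "jUnIpEr": "uP".
(Check on "YoOIgdBajc": → "yOoiGDbAJC" → "OGA" ✓)

uP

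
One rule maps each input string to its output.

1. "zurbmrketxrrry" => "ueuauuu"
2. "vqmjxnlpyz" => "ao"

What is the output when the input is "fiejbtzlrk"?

ieou

The transformation: shift every letter 3 places forward in the alphabet (wrapping around), then keep only the vowels.
Working it through for "fiejbtzlrk": intermediate "ilhmewcoun", final "ieou".
(Check on "zurbmrketxrrry": → "cxuepunhwauuub" → "ueuauuu" ✓)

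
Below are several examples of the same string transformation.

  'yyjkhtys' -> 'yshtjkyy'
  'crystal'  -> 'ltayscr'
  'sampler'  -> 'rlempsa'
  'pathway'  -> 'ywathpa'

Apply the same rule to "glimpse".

The transformation: swap each adjacent pair of characters (1↔2, 3↔4, ...), then reverse the string.
On "glimpse": the first step gives "lgmispe", and the second then gives "epsimgl".

epsimgl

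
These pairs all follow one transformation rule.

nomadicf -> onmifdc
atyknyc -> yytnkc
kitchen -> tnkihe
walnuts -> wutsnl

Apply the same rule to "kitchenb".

tnkihec

The pattern: sort the characters into reverse alphabetical order, then delete the last character.
Applying both steps to "kitchenb": "tnkihecb", then "tnkihec".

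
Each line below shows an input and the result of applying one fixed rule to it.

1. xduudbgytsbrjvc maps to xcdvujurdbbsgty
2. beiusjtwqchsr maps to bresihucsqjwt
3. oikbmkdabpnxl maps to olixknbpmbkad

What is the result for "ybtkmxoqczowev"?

yvbetwkomzxcoq

In each case the input is transformed by: take characters alternately from the front and the back (1st, last, 2nd, 2nd-last, ...).
Applying that to "ybtkmxoqczowev" gives "yvbetwkomzxcoq".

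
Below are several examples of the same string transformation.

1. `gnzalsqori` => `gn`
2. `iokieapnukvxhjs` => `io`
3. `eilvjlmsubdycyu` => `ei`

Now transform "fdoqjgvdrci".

fd

The pattern: keep only the first 2 characters.
On "fdoqjgvdrci" that produces "fd".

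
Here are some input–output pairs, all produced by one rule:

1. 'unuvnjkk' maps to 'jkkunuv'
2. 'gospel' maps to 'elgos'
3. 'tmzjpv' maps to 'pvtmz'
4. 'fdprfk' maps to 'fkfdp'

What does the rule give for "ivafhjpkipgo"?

Rule — swap the front and back halves of the string, then delete the first character.
On "ivafhjpkipgo" that produces "kipgoivafhj".

kipgoivafhj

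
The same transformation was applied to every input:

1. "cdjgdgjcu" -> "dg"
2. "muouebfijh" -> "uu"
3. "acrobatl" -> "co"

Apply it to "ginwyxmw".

What's happening: keep every other character starting from the second (positions 2nd, 4th, 6th, ...), then keep only the first 2 characters.
Starting from "ginwyxmw": after the first operation, "iwxw"; after the second, "iw".
(Check on "acrobatl": → "coal" → "co" ✓)

iw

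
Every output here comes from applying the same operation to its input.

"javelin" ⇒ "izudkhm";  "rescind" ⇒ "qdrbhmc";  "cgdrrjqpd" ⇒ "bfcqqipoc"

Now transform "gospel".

Rule — shift every letter 1 place backward in the alphabet (wrapping around).
So "gospel" becomes "fnrodk".

fnrodk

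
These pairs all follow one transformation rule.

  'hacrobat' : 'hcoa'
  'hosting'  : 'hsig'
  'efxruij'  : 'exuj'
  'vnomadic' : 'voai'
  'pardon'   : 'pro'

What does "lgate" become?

lae

The pattern: keep every other character starting from the first (positions 1st, 3rd, 5th, ...).
On "lgate" that produces "lae".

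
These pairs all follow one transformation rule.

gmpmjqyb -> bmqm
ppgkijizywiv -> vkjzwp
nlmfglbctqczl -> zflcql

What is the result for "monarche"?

In each case the input is transformed by: keep every other character starting from the second (positions 2nd, 4th, 6th, ...), then swap the first and last characters.
Starting from "monarche": after the first operation, "oace"; after the second, "eaco".

eaco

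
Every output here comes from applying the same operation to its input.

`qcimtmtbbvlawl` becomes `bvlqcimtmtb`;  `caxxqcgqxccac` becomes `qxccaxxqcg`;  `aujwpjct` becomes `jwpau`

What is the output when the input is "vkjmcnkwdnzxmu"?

What's happening: delete the last 3 characters, then move the last 3 characters to the front (rotate right by 3).
Working it through for "vkjmcnkwdnzxmu": intermediate "vkjmcnkwdnz", final "dnzvkjmcnkw".

dnzvkjmcnkw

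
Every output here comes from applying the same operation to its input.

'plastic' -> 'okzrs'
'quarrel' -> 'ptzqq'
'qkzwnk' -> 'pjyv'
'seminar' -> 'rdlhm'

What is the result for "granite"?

fqzmh

What's happening: delete the last 2 characters, then shift every letter 1 place backward in the alphabet (wrapping around).
Applying both steps to "granite": "grani", then "fqzmh".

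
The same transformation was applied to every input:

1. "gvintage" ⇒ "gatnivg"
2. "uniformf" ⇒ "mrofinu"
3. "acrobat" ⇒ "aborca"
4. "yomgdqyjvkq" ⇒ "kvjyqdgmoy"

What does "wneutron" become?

ortuenw

Each output is the input with this applied: reverse the string, then delete the first character.
Applying both steps to "wneutron": "nortuenw", then "ortuenw".
(Check on "acrobat": → "taborca" → "aborca" ✓)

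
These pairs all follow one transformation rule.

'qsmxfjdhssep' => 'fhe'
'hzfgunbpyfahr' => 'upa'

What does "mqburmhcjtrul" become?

rcr

Each output is the input with this applied: delete the first 3 characters, then keep one character in every 3, starting at position 2 (positions 2nd, 5th, 8th, ...).
"mqburmhcjtrul" → "urmhcjtrul" → "rcr".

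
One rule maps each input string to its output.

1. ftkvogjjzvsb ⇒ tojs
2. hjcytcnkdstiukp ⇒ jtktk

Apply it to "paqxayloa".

Each output is the input with this applied: keep one character in every 3, starting at position 2 (positions 2nd, 5th, 8th, ...).
So "paqxayloa" becomes "aao".

aao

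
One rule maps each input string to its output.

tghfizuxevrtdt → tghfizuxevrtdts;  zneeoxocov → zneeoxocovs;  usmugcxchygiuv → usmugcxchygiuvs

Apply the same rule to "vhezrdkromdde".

vhezrdkromddes

What's happening: append "s".
So "vhezrdkromdde" becomes "vhezrdkromddes".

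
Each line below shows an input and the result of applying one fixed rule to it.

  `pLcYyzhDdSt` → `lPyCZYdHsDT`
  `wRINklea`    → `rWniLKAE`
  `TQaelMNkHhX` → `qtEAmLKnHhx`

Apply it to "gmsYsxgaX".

In each case the input is transformed by: flip the case of every letter, then swap each adjacent pair of characters (1↔2, 3↔4, ...).
"gmsYsxgaX" → "MGySXSAGx".

MGySXSAGx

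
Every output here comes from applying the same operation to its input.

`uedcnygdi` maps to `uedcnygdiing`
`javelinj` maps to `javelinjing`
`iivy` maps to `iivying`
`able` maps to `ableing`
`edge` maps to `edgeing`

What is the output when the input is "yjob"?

yjobing

The transformation: append "ing".
On "yjob" that produces "yjobing".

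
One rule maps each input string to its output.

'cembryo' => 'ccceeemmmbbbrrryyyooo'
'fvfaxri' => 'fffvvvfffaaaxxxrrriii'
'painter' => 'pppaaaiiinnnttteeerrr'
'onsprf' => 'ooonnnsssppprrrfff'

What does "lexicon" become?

llleeexxxiiicccooonnn

The transformation: repeat every character 3 times.
So "lexicon" becomes "llleeexxxiiicccooonnn".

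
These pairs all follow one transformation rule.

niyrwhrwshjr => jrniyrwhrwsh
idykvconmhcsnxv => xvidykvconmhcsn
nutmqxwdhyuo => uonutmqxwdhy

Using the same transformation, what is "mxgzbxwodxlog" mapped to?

Rule — move the last 2 characters to the front (rotate right by 2).
So "mxgzbxwodxlog" becomes "ogmxgzbxwodxl".

ogmxgzbxwodxl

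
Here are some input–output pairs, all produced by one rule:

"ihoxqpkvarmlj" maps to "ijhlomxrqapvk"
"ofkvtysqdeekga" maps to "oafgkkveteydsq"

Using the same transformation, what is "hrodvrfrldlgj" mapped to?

The transformation: take characters alternately from the front and the back (1st, last, 2nd, 2nd-last, ...).
"hrodvrfrldlgj" → "hjrgolddvlrrf".

hjrgolddvlrrf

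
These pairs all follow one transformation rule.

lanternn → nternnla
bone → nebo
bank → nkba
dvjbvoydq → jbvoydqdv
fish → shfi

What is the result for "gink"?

What's happening: move the first 2 characters to the end (rotate left by 2).
So "gink" becomes "nkgi".

nkgi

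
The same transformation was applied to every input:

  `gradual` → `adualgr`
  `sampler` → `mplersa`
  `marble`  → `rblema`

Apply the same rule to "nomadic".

The rule is to move the first 2 characters to the end (rotate left by 2).
So "nomadic" becomes "madicno".

madicno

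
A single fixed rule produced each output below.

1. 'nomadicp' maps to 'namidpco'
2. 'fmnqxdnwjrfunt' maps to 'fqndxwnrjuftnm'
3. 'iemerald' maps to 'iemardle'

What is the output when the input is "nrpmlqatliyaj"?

nmpqltailayjr

Rule — swap each adjacent pair of characters (1↔2, 3↔4, ...), then move the first character to the end.
For "nrpmlqatliyaj" the result is "nmpqltailayjr".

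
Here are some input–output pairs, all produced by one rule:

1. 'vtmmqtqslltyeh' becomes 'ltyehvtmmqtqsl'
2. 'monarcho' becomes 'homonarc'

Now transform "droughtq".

tqdrough

The pattern: swap the front and back halves of the string, then move the first 2 characters to the end (rotate left by 2).
Applying both steps to "droughtq": "ghtqdrou", then "tqdrough".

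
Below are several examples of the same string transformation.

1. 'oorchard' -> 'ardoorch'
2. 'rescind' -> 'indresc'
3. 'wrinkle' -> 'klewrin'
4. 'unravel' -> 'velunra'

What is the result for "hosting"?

Looking at the pairs, the operation is to move the last 3 characters to the front (rotate right by 3).
On "hosting" that produces "inghost".

inghost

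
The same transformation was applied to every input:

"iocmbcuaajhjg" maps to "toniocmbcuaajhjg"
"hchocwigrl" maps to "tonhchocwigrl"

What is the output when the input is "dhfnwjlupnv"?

The transformation: prepend "ton".
"dhfnwjlupnv" → "tondhfnwjlupnv".

tondhfnwjlupnv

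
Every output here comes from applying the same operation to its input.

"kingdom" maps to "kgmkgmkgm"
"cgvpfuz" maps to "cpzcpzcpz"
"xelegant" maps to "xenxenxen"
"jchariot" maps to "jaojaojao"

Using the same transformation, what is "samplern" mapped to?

What's happening: keep one character in every 3, starting at position 1 (positions 1st, 4th, 7th, ...), then write the whole string 3 times in a row.
"samplern" → "spr" → "sprsprspr".

sprsprspr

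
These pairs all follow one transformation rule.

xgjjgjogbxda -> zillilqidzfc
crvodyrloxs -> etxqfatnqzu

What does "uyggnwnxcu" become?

The pattern: shift every letter 2 places forward in the alphabet (wrapping around).
"uyggnwnxcu" → "waiipypzew".

waiipypzew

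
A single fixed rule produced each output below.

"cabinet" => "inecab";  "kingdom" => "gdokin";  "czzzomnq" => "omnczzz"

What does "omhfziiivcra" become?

The rule is to delete the last character, then move the last 3 characters to the front (rotate right by 3).
Working it through for "omhfziiivcra": intermediate "omhfziiivcr", final "vcromhfziii".

vcromhfziii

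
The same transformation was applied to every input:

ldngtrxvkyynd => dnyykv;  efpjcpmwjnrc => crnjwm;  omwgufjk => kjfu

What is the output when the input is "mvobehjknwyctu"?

In each case the input is transformed by: take characters alternately from the front and the back (1st, last, 2nd, 2nd-last, ...), then keep every other character starting from the second (positions 2nd, 4th, 6th, ...).
So "mvobehjknwyctu" becomes "utcywnk".

utcywnk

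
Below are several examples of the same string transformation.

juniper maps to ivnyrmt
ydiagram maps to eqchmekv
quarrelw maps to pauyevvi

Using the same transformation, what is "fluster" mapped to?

ivjpywx

Rule — shift every letter 4 places forward in the alphabet (wrapping around), then move the last 2 characters to the front (rotate right by 2).
On "fluster": the first step gives "jpywxiv", and the second then gives "ivjpywx".
(Check on "ydiagram": → "chmekveq" → "eqchmekv" ✓)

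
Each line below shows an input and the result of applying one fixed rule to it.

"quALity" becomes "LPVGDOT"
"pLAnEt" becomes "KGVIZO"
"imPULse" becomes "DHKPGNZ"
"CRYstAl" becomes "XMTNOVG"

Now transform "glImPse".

BGDHKNZ

The transformation: shift every letter 5 places backward in the alphabet (wrapping around), then convert every letter to uppercase.
Applying both steps to "glImPse": "bgDhKnz", then "BGDHKNZ".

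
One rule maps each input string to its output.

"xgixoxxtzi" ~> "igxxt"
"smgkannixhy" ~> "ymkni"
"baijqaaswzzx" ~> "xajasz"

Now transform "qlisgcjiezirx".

xlsciz

Rule — move the last 2 characters to the front (rotate right by 2), then keep every other character starting from the second (positions 2nd, 4th, 6th, ...).
Working it through for "qlisgcjiezirx": intermediate "rxqlisgcjiezi", final "xlsciz".
(Check on "smgkannixhy": → "hysmgkannix" → "ymkni" ✓)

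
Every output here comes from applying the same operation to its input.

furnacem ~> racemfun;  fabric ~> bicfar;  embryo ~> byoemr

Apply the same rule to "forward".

rardfow

The pattern: move the first 3 characters to the end (rotate left by 3), then swap the first and last characters.
For "forward" the result is "rardfow".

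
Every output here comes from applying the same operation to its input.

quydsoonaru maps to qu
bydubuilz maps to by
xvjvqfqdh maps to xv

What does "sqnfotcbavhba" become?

sq

The transformation: keep only the first 2 characters.
Applying that to "sqnfotcbavhba" gives "sq".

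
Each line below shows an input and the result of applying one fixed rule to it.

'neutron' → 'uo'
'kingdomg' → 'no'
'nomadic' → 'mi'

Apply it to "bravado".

ad

What's happening: keep one character in every 3, starting at position 3 (positions 3rd, 6th, 9th, ...).
On "bravado" that produces "ad".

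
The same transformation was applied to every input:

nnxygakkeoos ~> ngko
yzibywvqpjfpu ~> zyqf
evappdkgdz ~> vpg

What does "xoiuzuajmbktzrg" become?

The rule is to keep one character in every 3, starting at position 2 (positions 2nd, 5th, 8th, ...).
So "xoiuzuajmbktzrg" becomes "ozjkr".

ozjkr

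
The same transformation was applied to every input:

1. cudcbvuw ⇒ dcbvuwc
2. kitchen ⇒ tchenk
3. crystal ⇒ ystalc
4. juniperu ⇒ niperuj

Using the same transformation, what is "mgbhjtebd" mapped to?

bhjtebdm

In each case the input is transformed by: move the first character to the end, then delete the first character.
Working it through for "mgbhjtebd": intermediate "gbhjtebdm", final "bhjtebdm".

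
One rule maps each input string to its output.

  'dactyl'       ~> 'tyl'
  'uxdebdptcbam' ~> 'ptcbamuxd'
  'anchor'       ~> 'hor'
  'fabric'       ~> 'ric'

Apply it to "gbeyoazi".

oazig

The rule is to swap the front and back halves of the string, then delete the last 3 characters.
Starting from "gbeyoazi": after the first operation, "oazigbey"; after the second, "oazig".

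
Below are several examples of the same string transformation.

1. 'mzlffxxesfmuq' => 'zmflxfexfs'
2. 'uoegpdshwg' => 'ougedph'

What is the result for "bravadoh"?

Each output is the input with this applied: swap each adjacent pair of characters (1↔2, 3↔4, ...), then delete the last 3 characters.
Applying both steps to "bravadoh": "rbvadaho", then "rbvad".

rbvad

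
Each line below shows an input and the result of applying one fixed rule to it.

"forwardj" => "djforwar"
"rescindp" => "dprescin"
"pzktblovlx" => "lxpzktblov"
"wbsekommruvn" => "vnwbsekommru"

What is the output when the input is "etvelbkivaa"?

aaetvelbkiv

Each output is the input with this applied: move the last 2 characters to the front (rotate right by 2).
Applying that to "etvelbkivaa" gives "aaetvelbkiv".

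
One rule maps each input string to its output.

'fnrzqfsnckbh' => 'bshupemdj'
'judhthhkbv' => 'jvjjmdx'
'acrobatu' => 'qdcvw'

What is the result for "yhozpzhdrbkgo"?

Rule — shift every letter 2 places forward in the alphabet (wrapping around), then delete the first 3 characters.
"yhozpzhdrbkgo" → "ajqbrbjftdmiq" → "brbjftdmiq".

brbjftdmiq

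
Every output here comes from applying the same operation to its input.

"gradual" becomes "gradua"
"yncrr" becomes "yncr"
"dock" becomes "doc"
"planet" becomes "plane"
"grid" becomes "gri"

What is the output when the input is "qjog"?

qjo

Looking at the pairs, the operation is to delete the last character.
For "qjog" the result is "qjo".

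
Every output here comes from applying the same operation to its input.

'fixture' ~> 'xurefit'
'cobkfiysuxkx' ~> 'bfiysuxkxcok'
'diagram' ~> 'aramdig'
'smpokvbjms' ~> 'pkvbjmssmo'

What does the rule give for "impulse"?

plseimu

In each case the input is transformed by: move the first 3 characters to the end (rotate left by 3), then swap the first and last characters.
Applying both steps to "impulse": "ulseimp", then "plseimu".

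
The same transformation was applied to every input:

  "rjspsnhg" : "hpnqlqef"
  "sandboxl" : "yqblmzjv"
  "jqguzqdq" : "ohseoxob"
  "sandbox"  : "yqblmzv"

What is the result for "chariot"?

fapymgr

In each case the input is transformed by: shift every letter 2 places backward in the alphabet (wrapping around), then swap each adjacent pair of characters (1↔2, 3↔4, ...).
Doing the same to "chariot": "fapymgr".
(Check on "jqguzqdq": → "hoesxobo" → "ohseoxob" ✓)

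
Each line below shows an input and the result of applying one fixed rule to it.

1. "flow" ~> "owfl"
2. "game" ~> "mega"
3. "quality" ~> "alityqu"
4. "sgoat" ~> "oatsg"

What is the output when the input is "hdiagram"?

The rule is to move the first 2 characters to the end (rotate left by 2).
Applying that to "hdiagram" gives "iagramhd".

iagramhd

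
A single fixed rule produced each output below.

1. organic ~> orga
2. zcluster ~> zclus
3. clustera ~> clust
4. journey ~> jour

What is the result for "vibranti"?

vibra

What's happening: delete the last 3 characters.
Doing the same to "vibranti": "vibra".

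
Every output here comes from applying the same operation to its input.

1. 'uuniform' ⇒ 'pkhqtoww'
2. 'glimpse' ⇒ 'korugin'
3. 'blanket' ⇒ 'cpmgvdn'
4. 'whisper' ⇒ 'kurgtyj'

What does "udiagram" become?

What's happening: shift every letter 2 places forward in the alphabet (wrapping around), then move the first 2 characters to the end (rotate left by 2).
On "udiagram": the first step gives "wfkcitco", and the second then gives "kcitcowf".

kcitcowf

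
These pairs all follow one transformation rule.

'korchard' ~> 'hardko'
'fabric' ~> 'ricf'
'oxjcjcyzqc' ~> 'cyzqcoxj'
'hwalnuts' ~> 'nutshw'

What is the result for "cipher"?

Each output is the input with this applied: swap the front and back halves of the string, then delete the last 2 characters.
On "cipher" that produces "herc".
(Check on "hwalnuts": → "nutshwal" → "nutshw" ✓)

herc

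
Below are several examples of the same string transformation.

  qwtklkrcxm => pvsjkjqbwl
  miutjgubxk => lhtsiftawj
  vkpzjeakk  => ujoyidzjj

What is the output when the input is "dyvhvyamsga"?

Rule — shift every letter 1 place backward in the alphabet (wrapping around).
Applying that to "dyvhvyamsga" gives "cxuguxzlrfz".

cxuguxzlrfz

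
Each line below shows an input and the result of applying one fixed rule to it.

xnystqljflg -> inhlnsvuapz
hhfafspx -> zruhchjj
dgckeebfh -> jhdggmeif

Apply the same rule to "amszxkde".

gfmzbuoc

Each output is the input with this applied: reverse the string, then shift every letter 2 places forward in the alphabet (wrapping around).
Applying that to "amszxkde" gives "gfmzbuoc".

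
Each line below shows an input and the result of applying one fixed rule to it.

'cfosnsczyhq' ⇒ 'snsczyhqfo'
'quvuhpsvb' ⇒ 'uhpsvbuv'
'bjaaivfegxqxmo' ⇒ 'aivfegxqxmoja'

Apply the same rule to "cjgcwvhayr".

In each case the input is transformed by: delete the first character, then move the first 2 characters to the end (rotate left by 2).
Starting from "cjgcwvhayr": after the first operation, "jgcwvhayr"; after the second, "cwvhayrjg".
(Check on "bjaaivfegxqxmo": → "jaaivfegxqxmo" → "aivfegxqxmoja" ✓)

cwvhayrjg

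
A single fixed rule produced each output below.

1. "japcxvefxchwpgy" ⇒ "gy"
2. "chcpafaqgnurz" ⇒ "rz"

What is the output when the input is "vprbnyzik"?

Rule — keep only the last 2 characters.
Applying that to "vprbnyzik" gives "ik".

ik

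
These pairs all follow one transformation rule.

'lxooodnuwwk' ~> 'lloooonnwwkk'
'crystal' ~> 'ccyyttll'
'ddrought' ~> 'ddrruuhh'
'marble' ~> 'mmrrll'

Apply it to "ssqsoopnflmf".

The pattern: keep every other character starting from the first (positions 1st, 3rd, 5th, ...), then double every character.
Starting from "ssqsoopnflmf": after the first operation, "sqopfm"; after the second, "ssqqooppffmm".

ssqqooppffmm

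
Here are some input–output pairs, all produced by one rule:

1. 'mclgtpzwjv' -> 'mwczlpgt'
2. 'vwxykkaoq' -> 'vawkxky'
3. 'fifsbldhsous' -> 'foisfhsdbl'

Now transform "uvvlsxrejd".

Each output is the input with this applied: delete the last 2 characters, then take characters alternately from the front and the back (1st, last, 2nd, 2nd-last, ...).
Working it through for "uvvlsxrejd": intermediate "uvvlsxre", final "uevrvxls".

uevrvxls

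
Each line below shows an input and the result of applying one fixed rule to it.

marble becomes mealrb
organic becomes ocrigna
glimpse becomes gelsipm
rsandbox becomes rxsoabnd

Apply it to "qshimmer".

Rule — take characters alternately from the front and the back (1st, last, 2nd, 2nd-last, ...).
Applying that to "qshimmer" gives "qrsehmim".

qrsehmim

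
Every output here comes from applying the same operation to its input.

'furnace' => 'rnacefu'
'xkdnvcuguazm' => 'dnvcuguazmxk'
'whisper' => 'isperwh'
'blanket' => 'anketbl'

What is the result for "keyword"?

In each case the input is transformed by: move the first 2 characters to the end (rotate left by 2).
On "keyword" that produces "ywordke".

ywordke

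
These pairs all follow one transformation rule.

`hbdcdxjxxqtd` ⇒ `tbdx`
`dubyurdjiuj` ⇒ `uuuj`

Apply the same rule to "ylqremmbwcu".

cleb

Looking at the pairs, the operation is to move the last 2 characters to the front (rotate right by 2), then keep one character in every 3, starting at position 1 (positions 1st, 4th, 7th, ...).
So "ylqremmbwcu" becomes "cleb".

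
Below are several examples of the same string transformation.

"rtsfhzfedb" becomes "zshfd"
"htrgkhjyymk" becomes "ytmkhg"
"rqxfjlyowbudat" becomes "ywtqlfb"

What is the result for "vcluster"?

What's happening: sort the characters into reverse alphabetical order, then keep every other character starting from the first (positions 1st, 3rd, 5th, ...).
On "vcluster": the first step gives "vutsrlec", and the second then gives "vtre".

vtre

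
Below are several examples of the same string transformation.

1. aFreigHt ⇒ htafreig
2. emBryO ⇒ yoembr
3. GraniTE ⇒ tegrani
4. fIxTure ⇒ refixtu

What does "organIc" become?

icorgan

What's happening: move the last 2 characters to the front (rotate right by 2), then convert every letter to lowercase.
Starting from "organIc": after the first operation, "Icorgan"; after the second, "icorgan".
(Check on "emBryO": → "yOemBr" → "yoembr" ✓)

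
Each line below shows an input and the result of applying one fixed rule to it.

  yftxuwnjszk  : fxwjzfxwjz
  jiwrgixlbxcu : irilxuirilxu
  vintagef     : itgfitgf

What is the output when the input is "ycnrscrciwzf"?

In each case the input is transformed by: keep every other character starting from the second (positions 2nd, 4th, 6th, ...), then write the whole string twice.
Applying both steps to "ycnrscrciwzf": "crccwf", then "crccwfcrccwf".

crccwfcrccwf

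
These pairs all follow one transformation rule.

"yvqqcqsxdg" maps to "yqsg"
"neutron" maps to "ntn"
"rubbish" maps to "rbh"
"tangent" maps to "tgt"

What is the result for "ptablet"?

In each case the input is transformed by: keep one character in every 3, starting at position 1 (positions 1st, 4th, 7th, ...).
So "ptablet" becomes "pbt".

pbt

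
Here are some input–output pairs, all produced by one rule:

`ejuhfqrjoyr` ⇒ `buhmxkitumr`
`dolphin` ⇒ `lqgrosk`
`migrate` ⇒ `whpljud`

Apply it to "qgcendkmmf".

The rule is to shift every letter 3 places forward in the alphabet (wrapping around), then move the last 2 characters to the front (rotate right by 2).
"qgcendkmmf" → "tjfhqgnppi" → "pitjfhqgnp".
(Check on "dolphin": → "grosklq" → "lqgrosk" ✓)

pitjfhqgnp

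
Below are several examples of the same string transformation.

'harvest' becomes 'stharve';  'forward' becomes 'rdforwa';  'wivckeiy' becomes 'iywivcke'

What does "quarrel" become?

elquarr

The rule is to move the last 2 characters to the front (rotate right by 2).
Doing the same to "quarrel": "elquarr".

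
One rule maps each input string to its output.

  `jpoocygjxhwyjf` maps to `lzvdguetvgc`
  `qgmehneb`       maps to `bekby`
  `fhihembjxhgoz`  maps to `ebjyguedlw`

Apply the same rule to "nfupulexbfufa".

Each output is the input with this applied: shift every letter 3 places backward in the alphabet (wrapping around), then delete the first 3 characters.
Working it through for "nfupulexbfufa": intermediate "kcrmribuycrcx", final "mribuycrcx".

mribuycrcx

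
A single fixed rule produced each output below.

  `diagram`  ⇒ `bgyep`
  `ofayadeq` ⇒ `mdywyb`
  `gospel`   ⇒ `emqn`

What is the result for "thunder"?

Rule — shift every letter 2 places backward in the alphabet (wrapping around), then delete the last 2 characters.
Starting from "thunder": after the first operation, "rfslbcp"; after the second, "rfslb".

rfslb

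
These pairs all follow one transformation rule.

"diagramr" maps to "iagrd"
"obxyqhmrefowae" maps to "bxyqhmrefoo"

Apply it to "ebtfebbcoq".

btfebbe

Looking at the pairs, the operation is to delete the last 3 characters, then move the first character to the end.
For "ebtfebbcoq" the result is "btfebbe".
(Check on "obxyqhmrefowae": → "obxyqhmrefo" → "bxyqhmrefoo" ✓)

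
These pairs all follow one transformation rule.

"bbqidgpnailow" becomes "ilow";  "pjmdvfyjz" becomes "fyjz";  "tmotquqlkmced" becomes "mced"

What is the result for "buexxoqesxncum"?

ncum

The transformation: keep only the last 4 characters.
"buexxoqesxncum" → "ncum".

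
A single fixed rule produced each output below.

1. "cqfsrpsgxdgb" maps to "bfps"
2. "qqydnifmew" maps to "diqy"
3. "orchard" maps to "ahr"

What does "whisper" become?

epw

What's happening: sort the characters into alphabetical order, then keep one character in every 3, starting at position 1 (positions 1st, 4th, 7th, ...).
Applying both steps to "whisper": "ehiprsw", then "epw".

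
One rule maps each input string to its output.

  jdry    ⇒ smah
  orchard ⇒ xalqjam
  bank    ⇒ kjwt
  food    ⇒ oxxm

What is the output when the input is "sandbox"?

The rule is to shift every letter 9 places forward in the alphabet (wrapping around).
"sandbox" → "bjwmkxg".

bjwmkxg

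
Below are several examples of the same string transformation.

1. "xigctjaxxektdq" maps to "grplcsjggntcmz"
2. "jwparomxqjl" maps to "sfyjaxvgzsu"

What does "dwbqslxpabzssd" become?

In each case the input is transformed by: shift every letter 9 places forward in the alphabet (wrapping around).
So "dwbqslxpabzssd" becomes "mfkzbugyjkibbm".

mfkzbugyjkibbm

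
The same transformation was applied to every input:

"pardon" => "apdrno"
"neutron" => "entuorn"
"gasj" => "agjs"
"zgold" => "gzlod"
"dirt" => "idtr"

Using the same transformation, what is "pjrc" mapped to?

The pattern: swap each adjacent pair of characters (1↔2, 3↔4, ...).
"pjrc" → "jpcr".

jpcr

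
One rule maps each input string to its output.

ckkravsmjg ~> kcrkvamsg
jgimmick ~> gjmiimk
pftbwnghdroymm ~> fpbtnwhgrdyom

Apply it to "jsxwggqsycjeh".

Looking at the pairs, the operation is to swap each adjacent pair of characters (1↔2, 3↔4, ...), then delete the last character.
Doing the same to "jsxwggqsycjeh": "sjwxggsqcyej".

sjwxggsqcyej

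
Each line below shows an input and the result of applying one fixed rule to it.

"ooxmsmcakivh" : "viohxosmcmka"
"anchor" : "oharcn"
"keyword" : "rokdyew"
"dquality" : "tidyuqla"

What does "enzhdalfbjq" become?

In each case the input is transformed by: move the last 3 characters to the front (rotate right by 3), then swap each adjacent pair of characters (1↔2, 3↔4, ...).
Starting from "enzhdalfbjq": after the first operation, "bjqenzhdalf"; after the second, "jbeqzndhlaf".

jbeqzndhlaf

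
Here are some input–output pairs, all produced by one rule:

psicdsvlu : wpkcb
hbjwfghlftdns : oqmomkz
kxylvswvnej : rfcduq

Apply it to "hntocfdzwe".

Rule — keep every other character starting from the first (positions 1st, 3rd, 5th, ...), then shift every letter 7 places forward in the alphabet (wrapping around).
For "hntocfdzwe", step one produces "htcdw"; step two turns that into "oajkd".

oajkd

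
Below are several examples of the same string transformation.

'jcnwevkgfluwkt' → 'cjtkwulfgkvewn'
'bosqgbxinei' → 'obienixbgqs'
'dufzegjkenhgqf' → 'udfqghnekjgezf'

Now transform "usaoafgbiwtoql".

sulqotwibgfaoa

The transformation: reverse the string, then move the last 2 characters to the front (rotate right by 2).
Starting from "usaoafgbiwtoql": after the first operation, "lqotwibgfaoasu"; after the second, "sulqotwibgfaoa".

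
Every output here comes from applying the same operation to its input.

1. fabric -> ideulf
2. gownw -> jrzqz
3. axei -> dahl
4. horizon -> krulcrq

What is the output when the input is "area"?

The rule is to shift every letter 3 places forward in the alphabet (wrapping around).
For "area" the result is "duhd".

duhd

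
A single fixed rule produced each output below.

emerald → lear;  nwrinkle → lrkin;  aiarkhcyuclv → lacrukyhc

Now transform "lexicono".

What's happening: take characters alternately from the front and the back (1st, last, 2nd, 2nd-last, ...), then delete the first 3 characters.
So "lexicono" becomes "nxoic".
(Check on "aiarkhcyuclv": → "avilacrukyhc" → "lacrukyhc" ✓)

nxoic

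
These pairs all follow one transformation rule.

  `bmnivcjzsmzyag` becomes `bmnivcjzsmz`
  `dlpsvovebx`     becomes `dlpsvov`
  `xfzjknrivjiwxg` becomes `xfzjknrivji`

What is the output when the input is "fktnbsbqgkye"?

What's happening: delete the last 3 characters.
"fktnbsbqgkye" → "fktnbsbqg".

fktnbsbqg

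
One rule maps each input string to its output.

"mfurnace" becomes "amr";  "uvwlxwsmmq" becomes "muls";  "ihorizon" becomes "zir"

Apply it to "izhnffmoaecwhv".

The pattern: move the last 3 characters to the front (rotate right by 3), then keep one character in every 3, starting at position 1 (positions 1st, 4th, 7th, ...).
"izhnffmoaecwhv" → "winme".

winme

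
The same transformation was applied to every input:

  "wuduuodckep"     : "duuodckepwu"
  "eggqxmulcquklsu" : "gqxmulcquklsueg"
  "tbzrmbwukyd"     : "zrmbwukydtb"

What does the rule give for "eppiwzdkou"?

piwzdkouep

The transformation: move the first 2 characters to the end (rotate left by 2).
So "eppiwzdkou" becomes "piwzdkouep".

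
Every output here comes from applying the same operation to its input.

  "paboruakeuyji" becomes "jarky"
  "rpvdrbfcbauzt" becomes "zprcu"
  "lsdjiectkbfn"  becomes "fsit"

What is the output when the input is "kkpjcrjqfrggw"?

gkcqg

The rule is to move the last 2 characters to the front (rotate right by 2), then keep one character in every 3, starting at position 1 (positions 1st, 4th, 7th, ...).
"kkpjcrjqfrggw" → "gkcqg".
(Check on "lsdjiectkbfn": → "fnlsdjiectkb" → "fsit" ✓)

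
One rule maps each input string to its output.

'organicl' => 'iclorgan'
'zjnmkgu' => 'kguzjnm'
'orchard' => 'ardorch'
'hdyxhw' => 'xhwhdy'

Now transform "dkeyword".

What's happening: move the last 3 characters to the front (rotate right by 3).
"dkeyword" → "orddkeyw".

orddkeyw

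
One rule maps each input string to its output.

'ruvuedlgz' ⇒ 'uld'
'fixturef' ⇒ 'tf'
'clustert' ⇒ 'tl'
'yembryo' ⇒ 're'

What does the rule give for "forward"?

rd

The transformation: sort the characters into reverse alphabetical order, then keep one character in every 3, starting at position 3 (positions 3rd, 6th, 9th, ...).
On "forward" that produces "rd".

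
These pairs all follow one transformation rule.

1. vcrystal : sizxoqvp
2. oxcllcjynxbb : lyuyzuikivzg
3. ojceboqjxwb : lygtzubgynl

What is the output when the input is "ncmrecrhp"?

What's happening: take characters alternately from the front and the back (1st, last, 2nd, 2nd-last, ...), then shift every letter 3 places backward in the alphabet (wrapping around).
Starting from "ncmrecrhp": after the first operation, "npchmrrce"; after the second, "kmzejoozb".

kmzejoozb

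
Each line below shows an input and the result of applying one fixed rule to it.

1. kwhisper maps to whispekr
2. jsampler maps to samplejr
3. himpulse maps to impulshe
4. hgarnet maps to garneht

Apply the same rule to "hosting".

ostinhg

The rule is to swap the first and last characters, then move the first character to the end.
For "hosting", step one produces "gostinh"; step two turns that into "ostinhg".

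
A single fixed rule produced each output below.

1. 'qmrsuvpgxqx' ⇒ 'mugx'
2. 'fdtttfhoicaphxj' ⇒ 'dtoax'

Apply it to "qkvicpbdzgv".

kcdv

The rule is to keep one character in every 3, starting at position 2 (positions 2nd, 5th, 8th, ...).
Doing the same to "qkvicpbdzgv": "kcdv".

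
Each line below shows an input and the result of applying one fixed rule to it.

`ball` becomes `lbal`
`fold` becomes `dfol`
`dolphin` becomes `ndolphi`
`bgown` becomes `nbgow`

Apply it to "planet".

tplane

The transformation: move the last character to the front.
Doing the same to "planet": "tplane".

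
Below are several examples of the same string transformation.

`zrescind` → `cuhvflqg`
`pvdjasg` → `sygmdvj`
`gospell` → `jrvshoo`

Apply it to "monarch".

Looking at the pairs, the operation is to shift every letter 3 places forward in the alphabet (wrapping around).
On "monarch" that produces "prqdufk".

prqdufk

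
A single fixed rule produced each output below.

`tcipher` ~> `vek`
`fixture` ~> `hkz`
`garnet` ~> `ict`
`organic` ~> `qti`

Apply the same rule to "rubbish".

In each case the input is transformed by: shift every letter 2 places forward in the alphabet (wrapping around), then keep only the first 3 characters.
Starting from "rubbish": after the first operation, "twddkuj"; after the second, "twd".

twd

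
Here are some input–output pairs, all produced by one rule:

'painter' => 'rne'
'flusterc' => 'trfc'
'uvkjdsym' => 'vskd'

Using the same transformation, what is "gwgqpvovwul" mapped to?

wvqog

The transformation: sort the characters into reverse alphabetical order, then keep every other character starting from the second (positions 2nd, 4th, 6th, ...).
For "gwgqpvovwul", step one produces "wwvvuqpolgg"; step two turns that into "wvqog".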